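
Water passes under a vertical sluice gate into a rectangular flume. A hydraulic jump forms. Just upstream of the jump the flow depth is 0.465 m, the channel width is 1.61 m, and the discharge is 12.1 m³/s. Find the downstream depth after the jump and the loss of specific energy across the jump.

q = Q/b = 12.1/1.61 = 7.52 m²/s; V₁ = q/y₁ = 16.2 m/s. Fr₁ = V₁/√(g·y₁) = 7.57.
Conjugate-depth relation: y₂/y₁ = ½[√(1 + 8Fr₁²) − 1] = ½[√459.1 − 1] = 10.2.
y₂ = 10.2 × 0.465 = 4.75 m.
Head loss: ΔE = (y₂ − y₁)³/(4y₁y₂) = (4.75 − 0.465)³/(4×0.465×4.75) = 78.6/8.83 = 8.90 m.

y₂ = 4.75 m; ΔE = 8.90 m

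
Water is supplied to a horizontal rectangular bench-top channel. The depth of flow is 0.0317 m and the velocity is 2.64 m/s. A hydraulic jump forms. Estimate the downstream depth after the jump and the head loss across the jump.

Fr₁ = V₁/√(g·y₁) = 2.64/√(9.81×0.0317) = 4.73.
Bélanger equation: y₂/y₁ = ½[√(1 + 8Fr₁²) − 1] = ½[√180.3 − 1] = 6.21.
y₂ = 6.21 × 0.0317 = 0.197 m.
Head loss: ΔE = (y₂ − y₁)³/(4y₁y₂) = (0.197 − 0.0317)³/(4×0.0317×0.197) = 0.00451/0.0250 = 0.181 m.

y₂ = 0.197 m; ΔE = 0.181 m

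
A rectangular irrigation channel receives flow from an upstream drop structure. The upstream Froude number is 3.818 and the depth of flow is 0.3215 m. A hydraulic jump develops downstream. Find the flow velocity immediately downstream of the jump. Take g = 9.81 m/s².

Fr₁ = 3.818 (given).
Conjugate-depth relation: y₂/y₁ = ½[√(1 + 8Fr₁²) − 1] = ½[√117.62 − 1] = 4.923.
y₂ = 4.923 × 0.3215 = 1.583 m.
V₁ = Fr₁·√(g·y₁) = 3.818×√(9.81×0.3215) = 6.780 m/s; q = V₁·y₁ = 2.180 m²/s.
V₂ = q/y₂ = 2.180/1.583 = 1.377 m/s.

V₂ = 1.377 m/s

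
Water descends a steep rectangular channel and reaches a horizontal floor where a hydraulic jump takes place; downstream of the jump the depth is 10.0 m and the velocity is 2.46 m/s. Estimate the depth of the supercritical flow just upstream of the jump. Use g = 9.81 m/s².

Fr₂ = V₂/√(g·y₂) = 2.46/√(9.81×10.0) = 0.248.
Since the conjugate-depth ratio holds either way, y₁/y₂ = ½[√(1 + 8Fr₂²) − 1] = ½[√1.494 − 1] = 0.111.
y₁ = 0.111 × 10.0 = 1.11 m.

y₁ = 1.11 m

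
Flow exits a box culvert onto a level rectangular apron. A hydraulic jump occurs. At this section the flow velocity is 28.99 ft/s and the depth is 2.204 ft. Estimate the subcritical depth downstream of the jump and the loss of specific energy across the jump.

y₂ = 9.681 ft; ΔE = 4.897 ft

Fr₁ = V₁/√(g·y₁) = 28.99/√(32.2×2.204) = 3.441.
From the momentum equation for a rectangular channel, y₂/y₁ = ½[√(1 + 8Fr₁²) − 1] = ½[√95.737 − 1] = 4.392.
y₂ = 4.392 × 2.204 = 9.681 ft.
Head loss: ΔE = (y₂ − y₁)³/(4y₁y₂) = (9.681 − 2.204)³/(4×2.204×9.681) = 417.9/85.34 = 4.897 ft.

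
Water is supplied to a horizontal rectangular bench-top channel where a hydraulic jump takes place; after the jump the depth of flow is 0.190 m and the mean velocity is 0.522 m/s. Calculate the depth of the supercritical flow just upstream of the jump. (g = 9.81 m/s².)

Fr₂ = V₂/√(g·y₂) = 0.522/√(9.81×0.190) = 0.382.
Applying the sequent-depth relation in reverse, y₁/y₂ = ½[√(1 + 8Fr₂²) − 1] = ½[√2.170 − 1] = 0.236.
y₁ = 0.236 × 0.190 = 0.0449 m.

y₁ = 0.0449 m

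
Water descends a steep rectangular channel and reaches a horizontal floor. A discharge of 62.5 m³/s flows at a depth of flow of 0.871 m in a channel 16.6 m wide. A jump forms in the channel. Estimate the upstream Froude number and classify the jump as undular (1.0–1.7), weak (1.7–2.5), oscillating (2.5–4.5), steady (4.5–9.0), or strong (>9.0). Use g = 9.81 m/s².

q = Q/b = 62.5/16.6 = 3.77 m²/s; V₁ = q/y₁ = 4.32 m/s. Fr₁ = V₁/√(g·y₁) = 1.48.
Fr₁ = 1.48 lies in the undular range.

Fr₁ = 1.48; undular jump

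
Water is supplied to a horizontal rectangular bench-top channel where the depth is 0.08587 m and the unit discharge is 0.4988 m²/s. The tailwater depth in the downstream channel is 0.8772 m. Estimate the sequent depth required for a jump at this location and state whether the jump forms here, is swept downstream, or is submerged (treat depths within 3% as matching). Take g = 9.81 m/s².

y₂ = 0.7268 m; the jump is submerged

V₁ = q/y₁ = 0.4988/0.08587 = 5.809 m/s. Fr₁ = V₁/√(g·y₁) = 5.809/√(9.81×0.08587) = 6.329.
Conjugate-depth relation: y₂/y₁ = ½[√(1 + 8Fr₁²) − 1] = ½[√321.44 − 1] = 8.464.
y₂ = 8.464 × 0.08587 = 0.7268 m.
Tailwater y_tw = 0.8772 m: y_tw > y₂, so the jump is submerged.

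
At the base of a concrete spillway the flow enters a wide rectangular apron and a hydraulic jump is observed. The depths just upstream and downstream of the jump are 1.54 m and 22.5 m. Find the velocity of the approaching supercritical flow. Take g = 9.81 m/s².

V₁ = 41.5 m/s

For a rectangular channel the momentum equation gives q² = ½·g·y₁·y₂·(y₁ + y₂) = ½×9.81×1.54×22.5×24.0 = 4086.
q = √4086 = 63.9 m²/s.
V₁ = q/y₁ = 63.9/1.54 = 41.5 m/s.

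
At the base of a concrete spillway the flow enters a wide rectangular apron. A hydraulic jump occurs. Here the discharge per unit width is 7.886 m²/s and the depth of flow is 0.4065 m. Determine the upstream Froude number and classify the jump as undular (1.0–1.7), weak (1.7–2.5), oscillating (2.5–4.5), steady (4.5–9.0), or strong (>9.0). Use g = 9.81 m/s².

Fr₁ = 9.715; strong jump

V₁ = q/y₁ = 7.886/0.4065 = 19.40 m/s. Fr₁ = V₁/√(g·y₁) = 19.40/√(9.81×0.4065) = 9.715.
Fr₁ = 9.715 lies in the strong range.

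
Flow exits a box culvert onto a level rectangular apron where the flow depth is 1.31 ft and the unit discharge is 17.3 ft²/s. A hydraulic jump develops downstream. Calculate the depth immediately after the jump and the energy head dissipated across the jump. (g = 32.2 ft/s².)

y₂ = 3.17 ft; ΔE = 0.387 ft

V₁ = q/y₁ = 17.3/1.31 = 13.2 ft/s. Fr₁ = V₁/√(g·y₁) = 13.2/√(32.2×1.31) = 2.03.
By Bélanger, y₂/y₁ = ½[√(1 + 8Fr₁²) − 1] = ½[√34.08 − 1] = 2.42.
y₂ = 2.42 × 1.31 = 3.17 ft.
V₂ = q/y₂ = 17.3/3.17 = 5.46 ft/s. E₁ = y₁ + V₁²/2g = 4.02 ft; E₂ = y₂ + V₂²/2g = 3.63 ft. ΔE = E₁ − E₂ = 0.387 ft.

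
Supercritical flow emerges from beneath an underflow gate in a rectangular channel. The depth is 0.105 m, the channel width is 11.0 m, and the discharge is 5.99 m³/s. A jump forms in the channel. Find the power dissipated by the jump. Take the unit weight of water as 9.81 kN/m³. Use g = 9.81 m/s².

P = 43.3 kW

q = Q/b = 5.99/11.0 = 0.545 m²/s; V₁ = q/y₁ = 5.19 m/s. Fr₁ = V₁/√(g·y₁) = 5.11.
Sequent-depth ratio: y₂/y₁ = ½[√(1 + 8Fr₁²) − 1] = ½[√209.9 − 1] = 6.74.
y₂ = 6.74 × 0.105 = 0.708 m.
Head loss: ΔE = (y₂ − y₁)³/(4y₁y₂) = (0.708 − 0.105)³/(4×0.105×0.708) = 0.219/0.297 = 0.738 m.
P = γ·Q·ΔE = 9.81 × 5.99 × 0.738 = 43.3 kW.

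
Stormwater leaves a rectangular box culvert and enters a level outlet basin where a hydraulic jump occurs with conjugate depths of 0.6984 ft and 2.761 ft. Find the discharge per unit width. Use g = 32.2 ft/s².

q = 10.36 ft²/s

For a rectangular channel the momentum equation gives q² = ½·g·y₁·y₂·(y₁ + y₂) = ½×32.2×0.6984×2.761×3.459 = 107.4.
q = √107.4 = 10.36 ft²/s.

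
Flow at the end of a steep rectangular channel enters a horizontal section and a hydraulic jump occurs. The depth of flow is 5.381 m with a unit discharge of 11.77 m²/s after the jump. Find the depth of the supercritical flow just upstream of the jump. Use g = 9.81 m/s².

y₁ = 0.8433 m

V₂ = q/y₂ = 11.77/5.381 = 2.187 m/s; Fr₂ = V₂/√(g·y₂) = 0.3011.
The Bélanger relation is symmetric: y₁/y₂ = ½[√(1 + 8Fr₂²) − 1] = ½[√1.7251 − 1] = 0.1567.
y₁ = 0.1567 × 5.381 = 0.8433 m.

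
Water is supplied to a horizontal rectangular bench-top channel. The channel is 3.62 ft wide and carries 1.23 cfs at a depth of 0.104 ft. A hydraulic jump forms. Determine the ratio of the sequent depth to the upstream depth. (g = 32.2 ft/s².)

y₂/y₁ = 2.07

q = Q/b = 1.23/3.62 = 0.340 ft²/s; V₁ = q/y₁ = 3.27 ft/s. Fr₁ = V₁/√(g·y₁) = 1.79.
By Bélanger, y₂/y₁ = ½[√(1 + 8Fr₁²) − 1] = ½[√26.50 − 1] = 2.07.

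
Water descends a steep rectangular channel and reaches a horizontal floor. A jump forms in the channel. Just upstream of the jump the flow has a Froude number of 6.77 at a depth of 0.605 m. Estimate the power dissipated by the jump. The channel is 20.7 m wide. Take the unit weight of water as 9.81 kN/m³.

P = 17839 kW

Fr₁ = 6.77 (given).
Conjugate-depth relation: y₂/y₁ = ½[√(1 + 8Fr₁²) − 1] = ½[√367.7 − 1] = 9.09.
y₂ = 9.09 × 0.605 = 5.50 m.
Head loss: ΔE = (y₂ − y₁)³/(4y₁y₂) = (5.50 − 0.605)³/(4×0.605×5.50) = 117/13.3 = 8.80 m.
V₁ = Fr₁·√(g·y₁) = 6.77×√(9.81×0.605) = 16.5 m/s; q = V₁·y₁ = 9.98 m²/s. Q = q·b = 9.98 × 20.7 = 207 m³/s. P = γ·Q·ΔE = 9.81 × 207 × 8.80 = 17839 kW.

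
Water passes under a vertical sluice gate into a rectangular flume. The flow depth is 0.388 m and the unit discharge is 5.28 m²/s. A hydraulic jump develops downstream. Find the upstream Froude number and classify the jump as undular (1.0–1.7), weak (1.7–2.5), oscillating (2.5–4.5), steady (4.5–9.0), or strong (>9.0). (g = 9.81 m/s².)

Fr₁ = 6.98; steady jump

V₁ = q/y₁ = 5.28/0.388 = 13.6 m/s. Fr₁ = V₁/√(g·y₁) = 13.6/√(9.81×0.388) = 6.98.
Fr₁ = 6.98 lies in the steady range.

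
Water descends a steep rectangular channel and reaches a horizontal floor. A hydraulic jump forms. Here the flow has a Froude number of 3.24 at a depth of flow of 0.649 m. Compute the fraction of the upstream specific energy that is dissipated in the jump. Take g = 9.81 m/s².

Fr₁ = 3.24 (given).
From the momentum equation for a rectangular channel, y₂/y₁ = ½[√(1 + 8Fr₁²) − 1] = ½[√84.98 − 1] = 4.11.
y₂ = 4.11 × 0.649 = 2.67 m.
E₁ = y₁(1 + Fr₁²/2) = 0.649×(1 + 3.24²/2) = 4.06 m. ΔE = (y₂ − y₁)³/(4y₁y₂) = 1.19 m. ΔE/E₁ = 1.19/4.06 = 0.293.

ΔE/E₁ = 0.293 (29.3%)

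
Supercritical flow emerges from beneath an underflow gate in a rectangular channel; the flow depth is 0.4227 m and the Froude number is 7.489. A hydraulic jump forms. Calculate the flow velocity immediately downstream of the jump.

V₂ = 1.509 m/s

Fr₁ = 7.489 (given).
Sequent-depth ratio: y₂/y₁ = ½[√(1 + 8Fr₁²) − 1] = ½[√449.68 − 1] = 10.10.
y₂ = 10.10 × 0.4227 = 4.270 m.
V₁ = Fr₁·√(g·y₁) = 7.489×√(9.81×0.4227) = 15.25 m/s; q = V₁·y₁ = 6.446 m²/s.
V₂ = q/y₂ = 6.446/4.270 = 1.509 m/s.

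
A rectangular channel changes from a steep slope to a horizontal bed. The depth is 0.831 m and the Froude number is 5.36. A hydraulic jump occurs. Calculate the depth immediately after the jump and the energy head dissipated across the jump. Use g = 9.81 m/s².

Fr₁ = 5.36 (given).
Bélanger equation: y₂/y₁ = ½[√(1 + 8Fr₁²) − 1] = ½[√230.8 − 1] = 7.10.
y₂ = 7.10 × 0.831 = 5.90 m.
Head loss: ΔE = (y₂ − y₁)³/(4y₁y₂) = (5.90 − 0.831)³/(4×0.831×5.90) = 130/19.6 = 6.63 m.

y₂ = 5.90 m; ΔE = 6.63 m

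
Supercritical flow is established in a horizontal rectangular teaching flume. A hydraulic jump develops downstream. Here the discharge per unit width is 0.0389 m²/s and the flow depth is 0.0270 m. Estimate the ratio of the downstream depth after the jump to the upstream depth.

V₁ = q/y₁ = 0.0389/0.0270 = 1.44 m/s. Fr₁ = V₁/√(g·y₁) = 1.44/√(9.81×0.0270) = 2.80.
Bélanger equation: y₂/y₁ = ½[√(1 + 8Fr₁²) − 1] = ½[√63.69 − 1] = 3.49.

y₂/y₁ = 3.49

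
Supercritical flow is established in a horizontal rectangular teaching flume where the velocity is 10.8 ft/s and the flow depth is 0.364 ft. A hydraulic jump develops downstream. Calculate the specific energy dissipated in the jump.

ΔE = 0.609 ft

Fr₁ = V₁/√(g·y₁) = 10.8/√(32.2×0.364) = 3.15.
Bélanger equation: y₂/y₁ = ½[√(1 + 8Fr₁²) − 1] = ½[√80.61 − 1] = 3.99.
y₂ = 3.99 × 0.364 = 1.45 ft.
q = V₁·y₁ = 10.8 × 0.364 = 3.93 ft²/s. V₂ = q/y₂ = 3.93/1.45 = 2.71 ft/s. E₁ = y₁ + V₁²/2g = 2.18 ft; E₂ = y₂ + V₂²/2g = 1.57 ft. ΔE = E₁ − E₂ = 0.609 ft.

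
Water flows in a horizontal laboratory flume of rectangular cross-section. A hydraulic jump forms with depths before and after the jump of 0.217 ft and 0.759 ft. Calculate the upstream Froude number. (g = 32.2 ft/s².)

For a rectangular channel the momentum equation gives q² = ½·g·y₁·y₂·(y₁ + y₂) = ½×32.2×0.217×0.759×0.976 = 2.59.
q = √2.59 = 1.61 ft²/s.
V₁ = q/y₁ = 7.41 ft/s; Fr₁ = V₁/√(g·y₁) = 2.80.

Fr₁ = 2.80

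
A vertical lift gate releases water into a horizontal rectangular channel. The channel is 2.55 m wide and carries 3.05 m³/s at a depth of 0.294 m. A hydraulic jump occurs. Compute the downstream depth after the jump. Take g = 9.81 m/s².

y₂ = 0.860 m

q = Q/b = 3.05/2.55 = 1.20 m²/s; V₁ = q/y₁ = 4.07 m/s. Fr₁ = V₁/√(g·y₁) = 2.40.
Bélanger equation: y₂/y₁ = ½[√(1 + 8Fr₁²) − 1] = ½[√46.91 − 1] = 2.92.
y₂ = 2.92 × 0.294 = 0.860 m.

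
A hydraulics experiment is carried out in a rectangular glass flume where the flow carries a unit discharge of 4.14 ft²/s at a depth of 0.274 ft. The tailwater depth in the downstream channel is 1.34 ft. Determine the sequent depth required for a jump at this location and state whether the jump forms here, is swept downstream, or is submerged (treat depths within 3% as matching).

y₂ = 1.84 ft; the jump is swept downstream

V₁ = q/y₁ = 4.14/0.274 = 15.1 ft/s. Fr₁ = V₁/√(g·y₁) = 15.1/√(32.2×0.274) = 5.09.
By Bélanger, y₂/y₁ = ½[√(1 + 8Fr₁²) − 1] = ½[√208.0 − 1] = 6.71.
y₂ = 6.71 × 0.274 = 1.84 ft.
Tailwater y_tw = 1.34 ft: y_tw < y₂, so the jump is swept downstream.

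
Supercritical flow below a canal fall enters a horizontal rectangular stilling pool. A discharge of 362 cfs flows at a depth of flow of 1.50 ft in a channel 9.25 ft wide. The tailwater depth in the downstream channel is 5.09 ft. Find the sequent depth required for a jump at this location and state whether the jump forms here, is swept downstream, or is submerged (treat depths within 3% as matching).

y₂ = 7.25 ft; the jump is swept downstream

q = Q/b = 362/9.25 = 39.1 ft²/s; V₁ = q/y₁ = 26.1 ft/s. Fr₁ = V₁/√(g·y₁) = 3.75.
Bélanger equation: y₂/y₁ = ½[√(1 + 8Fr₁²) − 1] = ½[√113.7 − 1] = 4.83.
y₂ = 4.83 × 1.50 = 7.25 ft.
Tailwater y_tw = 5.09 ft: y_tw < y₂, so the jump is swept downstream.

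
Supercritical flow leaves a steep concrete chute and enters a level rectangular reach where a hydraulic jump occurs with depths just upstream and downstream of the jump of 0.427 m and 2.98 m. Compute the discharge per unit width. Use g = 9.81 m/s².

For a rectangular channel the momentum equation gives q² = ½·g·y₁·y₂·(y₁ + y₂) = ½×9.81×0.427×2.98×3.41 = 21.3.
q = √21.3 = 4.61 m²/s.

q = 4.61 m²/s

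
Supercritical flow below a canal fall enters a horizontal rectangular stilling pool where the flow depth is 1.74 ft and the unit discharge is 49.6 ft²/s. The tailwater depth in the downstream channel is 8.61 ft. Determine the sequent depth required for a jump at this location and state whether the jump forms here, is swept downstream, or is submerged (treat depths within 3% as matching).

V₁ = q/y₁ = 49.6/1.74 = 28.5 ft/s. Fr₁ = V₁/√(g·y₁) = 28.5/√(32.2×1.74) = 3.81.
From the momentum equation for a rectangular channel, y₂/y₁ = ½[√(1 + 8Fr₁²) − 1] = ½[√117.0 − 1] = 4.91.
y₂ = 4.91 × 1.74 = 8.54 ft.
Tailwater y_tw = 8.61 ft: y_tw ≈ y₂, so the jump forms here.

y₂ = 8.54 ft; the jump forms here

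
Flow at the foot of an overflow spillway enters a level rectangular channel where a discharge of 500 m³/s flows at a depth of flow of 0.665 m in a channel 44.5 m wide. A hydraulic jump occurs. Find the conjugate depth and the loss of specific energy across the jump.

y₂ = 5.90 m; ΔE = 9.13 m

q = Q/b = 500/44.5 = 11.2 m²/s; V₁ = q/y₁ = 16.9 m/s. Fr₁ = V₁/√(g·y₁) = 6.62.
By Bélanger, y₂/y₁ = ½[√(1 + 8Fr₁²) − 1] = ½[√351.1 − 1] = 8.87.
y₂ = 8.87 × 0.665 = 5.90 m.
Head loss: ΔE = (y₂ − y₁)³/(4y₁y₂) = (5.90 − 0.665)³/(4×0.665×5.90) = 143/15.7 = 9.13 m.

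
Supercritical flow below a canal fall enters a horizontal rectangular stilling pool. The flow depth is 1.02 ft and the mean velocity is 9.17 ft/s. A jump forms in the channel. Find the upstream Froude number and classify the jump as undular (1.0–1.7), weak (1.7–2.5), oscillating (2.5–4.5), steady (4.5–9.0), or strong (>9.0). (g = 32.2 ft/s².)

Fr₁ = V₁/√(g·y₁) = 9.17/√(32.2×1.02) = 1.60.
Fr₁ = 1.60 lies in the undular range.

Fr₁ = 1.60; undular jump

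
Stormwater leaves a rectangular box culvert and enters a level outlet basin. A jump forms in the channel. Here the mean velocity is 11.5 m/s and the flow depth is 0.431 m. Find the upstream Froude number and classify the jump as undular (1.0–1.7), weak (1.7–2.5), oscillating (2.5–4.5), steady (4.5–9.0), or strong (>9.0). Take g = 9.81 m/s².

Fr₁ = V₁/√(g·y₁) = 11.5/√(9.81×0.431) = 5.59.
Fr₁ = 5.59 lies in the steady range.

Fr₁ = 5.59; steady jump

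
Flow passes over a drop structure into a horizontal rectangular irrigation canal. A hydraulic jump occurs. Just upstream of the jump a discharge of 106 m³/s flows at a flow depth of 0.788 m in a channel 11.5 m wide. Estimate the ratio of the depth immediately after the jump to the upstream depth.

y₂/y₁ = 5.47

q = Q/b = 106/11.5 = 9.22 m²/s; V₁ = q/y₁ = 11.7 m/s. Fr₁ = V₁/√(g·y₁) = 4.21.
Bélanger equation: y₂/y₁ = ½[√(1 + 8Fr₁²) − 1] = ½[√142.6 − 1] = 5.47.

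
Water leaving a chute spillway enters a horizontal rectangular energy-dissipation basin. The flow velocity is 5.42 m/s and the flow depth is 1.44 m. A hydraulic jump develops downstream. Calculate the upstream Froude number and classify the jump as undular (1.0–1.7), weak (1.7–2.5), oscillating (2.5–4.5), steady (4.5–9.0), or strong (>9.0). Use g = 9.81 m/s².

Fr₁ = 1.44; undular jump

Fr₁ = V₁/√(g·y₁) = 5.42/√(9.81×1.44) = 1.44.
Fr₁ = 1.44 lies in the undular range.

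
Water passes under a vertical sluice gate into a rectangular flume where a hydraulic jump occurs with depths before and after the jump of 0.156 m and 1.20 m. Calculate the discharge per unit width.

For a rectangular channel the momentum equation gives q² = ½·g·y₁·y₂·(y₁ + y₂) = ½×9.81×0.156×1.20×1.36 = 1.25.
q = √1.25 = 1.12 m²/s.

q = 1.12 m²/s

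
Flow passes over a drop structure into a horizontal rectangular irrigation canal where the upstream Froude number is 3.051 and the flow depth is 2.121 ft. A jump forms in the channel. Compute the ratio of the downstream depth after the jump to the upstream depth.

y₂/y₁ = 3.844

Fr₁ = 3.051 (given).
Bélanger equation: y₂/y₁ = ½[√(1 + 8Fr₁²) − 1] = ½[√75.469 − 1] = 3.844.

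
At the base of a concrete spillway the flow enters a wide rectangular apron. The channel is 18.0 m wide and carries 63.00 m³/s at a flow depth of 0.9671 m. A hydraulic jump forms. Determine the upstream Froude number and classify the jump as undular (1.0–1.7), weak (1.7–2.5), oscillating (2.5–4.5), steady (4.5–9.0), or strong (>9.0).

q = Q/b = 63.00/18.0 = 3.500 m²/s; V₁ = q/y₁ = 3.619 m/s. Fr₁ = V₁/√(g·y₁) = 1.175.
Fr₁ = 1.175 lies in the undular range.

Fr₁ = 1.175; undular jump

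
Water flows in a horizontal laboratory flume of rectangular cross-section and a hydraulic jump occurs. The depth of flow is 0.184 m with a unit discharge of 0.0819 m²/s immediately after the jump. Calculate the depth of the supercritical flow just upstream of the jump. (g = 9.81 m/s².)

V₂ = q/y₂ = 0.0819/0.184 = 0.445 m/s; Fr₂ = V₂/√(g·y₂) = 0.331.
From the momentum equation (using Fr₂), y₁/y₂ = ½[√(1 + 8Fr₂²) − 1] = ½[√1.878 − 1] = 0.185.
y₁ = 0.185 × 0.184 = 0.0341 m.

y₁ = 0.0341 m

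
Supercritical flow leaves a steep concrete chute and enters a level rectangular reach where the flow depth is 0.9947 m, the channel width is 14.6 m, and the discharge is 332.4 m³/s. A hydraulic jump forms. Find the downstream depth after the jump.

q = Q/b = 332.4/14.6 = 22.77 m²/s; V₁ = q/y₁ = 22.89 m/s. Fr₁ = V₁/√(g·y₁) = 7.327.
Conjugate-depth relation: y₂/y₁ = ½[√(1 + 8Fr₁²) − 1] = ½[√430.50 − 1] = 9.874.
y₂ = 9.874 × 0.9947 = 9.822 m.

y₂ = 9.822 m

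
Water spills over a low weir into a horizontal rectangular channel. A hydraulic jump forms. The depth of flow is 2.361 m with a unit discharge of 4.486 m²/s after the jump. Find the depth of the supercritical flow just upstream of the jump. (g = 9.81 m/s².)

V₂ = q/y₂ = 4.486/2.361 = 1.900 m/s; Fr₂ = V₂/√(g·y₂) = 0.3948.
Since the conjugate-depth ratio holds either way, y₁/y₂ = ½[√(1 + 8Fr₂²) − 1] = ½[√2.2470 − 1] = 0.2495.
y₁ = 0.2495 × 2.361 = 0.5891 m.

y₁ = 0.5891 m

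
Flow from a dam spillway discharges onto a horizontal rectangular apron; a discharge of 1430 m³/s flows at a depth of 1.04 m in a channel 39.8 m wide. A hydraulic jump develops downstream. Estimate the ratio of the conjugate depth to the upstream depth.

y₂/y₁ = 14.8

q = Q/b = 1430/39.8 = 35.9 m²/s; V₁ = q/y₁ = 34.5 m/s. Fr₁ = V₁/√(g·y₁) = 10.8.
Bélanger equation: y₂/y₁ = ½[√(1 + 8Fr₁²) − 1] = ½[√936.9 − 1] = 14.8.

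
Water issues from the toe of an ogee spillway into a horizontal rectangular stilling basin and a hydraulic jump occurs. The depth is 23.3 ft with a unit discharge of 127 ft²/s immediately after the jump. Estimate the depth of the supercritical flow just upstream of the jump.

V₂ = q/y₂ = 127/23.3 = 5.45 ft/s; Fr₂ = V₂/√(g·y₂) = 0.199.
From the momentum equation (using Fr₂), y₁/y₂ = ½[√(1 + 8Fr₂²) − 1] = ½[√1.317 − 1] = 0.0738.
y₁ = 0.0738 × 23.3 = 1.72 ft.

y₁ = 1.72 ft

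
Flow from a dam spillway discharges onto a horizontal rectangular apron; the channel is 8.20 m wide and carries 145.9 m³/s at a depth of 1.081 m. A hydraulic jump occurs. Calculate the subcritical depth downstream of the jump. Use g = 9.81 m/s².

y₂ = 7.205 m

q = Q/b = 145.9/8.20 = 17.79 m²/s; V₁ = q/y₁ = 16.46 m/s. Fr₁ = V₁/√(g·y₁) = 5.054.
Conjugate-depth relation: y₂/y₁ = ½[√(1 + 8Fr₁²) − 1] = ½[√205.37 − 1] = 6.665.
y₂ = 6.665 × 1.081 = 7.205 m.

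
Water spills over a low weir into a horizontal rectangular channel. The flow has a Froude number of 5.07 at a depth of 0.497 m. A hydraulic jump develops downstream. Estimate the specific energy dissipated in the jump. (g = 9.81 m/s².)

ΔE = 3.42 m

Fr₁ = 5.07 (given).
From the momentum equation for a rectangular channel, y₂/y₁ = ½[√(1 + 8Fr₁²) − 1] = ½[√206.6 − 1] = 6.69.
y₂ = 6.69 × 0.497 = 3.32 m.
Head loss: ΔE = (y₂ − y₁)³/(4y₁y₂) = (3.32 − 0.497)³/(4×0.497×3.32) = 22.6/6.61 = 3.42 m.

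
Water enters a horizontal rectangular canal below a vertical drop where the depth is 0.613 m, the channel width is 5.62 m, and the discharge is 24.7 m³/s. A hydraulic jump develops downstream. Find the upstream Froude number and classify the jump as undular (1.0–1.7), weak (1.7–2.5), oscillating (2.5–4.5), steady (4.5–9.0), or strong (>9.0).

Fr₁ = 2.92; oscillating jump

q = Q/b = 24.7/5.62 = 4.40 m²/s; V₁ = q/y₁ = 7.17 m/s. Fr₁ = V₁/√(g·y₁) = 2.92.
Fr₁ = 2.92 lies in the oscillating range.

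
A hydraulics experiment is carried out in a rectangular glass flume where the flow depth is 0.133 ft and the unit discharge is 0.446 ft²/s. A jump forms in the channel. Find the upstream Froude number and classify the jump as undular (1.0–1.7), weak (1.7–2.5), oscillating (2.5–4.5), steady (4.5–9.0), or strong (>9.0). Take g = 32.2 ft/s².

Fr₁ = 1.62; undular jump

V₁ = q/y₁ = 0.446/0.133 = 3.35 ft/s. Fr₁ = V₁/√(g·y₁) = 3.35/√(32.2×0.133) = 1.62.
Fr₁ = 1.62 lies in the undular range.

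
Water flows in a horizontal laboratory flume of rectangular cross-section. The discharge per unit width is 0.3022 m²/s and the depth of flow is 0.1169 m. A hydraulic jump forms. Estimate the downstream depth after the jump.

V₁ = q/y₁ = 0.3022/0.1169 = 2.585 m/s. Fr₁ = V₁/√(g·y₁) = 2.585/√(9.81×0.1169) = 2.414.
By Bélanger, y₂/y₁ = ½[√(1 + 8Fr₁²) − 1] = ½[√47.619 − 1] = 2.950.
y₂ = 2.950 × 0.1169 = 0.3449 m.

y₂ = 0.3449 m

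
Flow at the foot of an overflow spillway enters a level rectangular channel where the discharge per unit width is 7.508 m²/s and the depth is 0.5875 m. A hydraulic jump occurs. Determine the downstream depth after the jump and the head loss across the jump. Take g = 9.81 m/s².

y₂ = 4.139 m; ΔE = 4.605 m

V₁ = q/y₁ = 7.508/0.5875 = 12.78 m/s. Fr₁ = V₁/√(g·y₁) = 12.78/√(9.81×0.5875) = 5.323.
Bélanger equation: y₂/y₁ = ½[√(1 + 8Fr₁²) − 1] = ½[√227.70 − 1] = 7.045.
y₂ = 7.045 × 0.5875 = 4.139 m.
V₂ = q/y₂ = 7.508/4.139 = 1.814 m/s. E₁ = y₁ + V₁²/2g = 8.912 m; E₂ = y₂ + V₂²/2g = 4.307 m. ΔE = E₁ − E₂ = 4.605 m.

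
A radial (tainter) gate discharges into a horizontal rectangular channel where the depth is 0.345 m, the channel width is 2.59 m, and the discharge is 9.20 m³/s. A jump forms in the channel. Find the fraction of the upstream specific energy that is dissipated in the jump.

q = Q/b = 9.20/2.59 = 3.55 m²/s; V₁ = q/y₁ = 10.3 m/s. Fr₁ = V₁/√(g·y₁) = 5.60.
Conjugate-depth relation: y₂/y₁ = ½[√(1 + 8Fr₁²) − 1] = ½[√251.6 − 1] = 7.43.
y₂ = 7.43 × 0.345 = 2.56 m.
E₁ = y₁ + V₁²/2g = 5.75 m. ΔE = (y₂ − y₁)³/(4y₁y₂) = 3.09 m. ΔE/E₁ = 3.09/5.75 = 0.537.

ΔE/E₁ = 0.537 (53.7%)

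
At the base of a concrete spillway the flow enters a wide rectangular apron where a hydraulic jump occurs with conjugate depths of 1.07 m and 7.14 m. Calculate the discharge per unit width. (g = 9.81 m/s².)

For a rectangular channel the momentum equation gives q² = ½·g·y₁·y₂·(y₁ + y₂) = ½×9.81×1.07×7.14×8.21 = 308.
q = √308 = 17.5 m²/s.

q = 17.5 m²/s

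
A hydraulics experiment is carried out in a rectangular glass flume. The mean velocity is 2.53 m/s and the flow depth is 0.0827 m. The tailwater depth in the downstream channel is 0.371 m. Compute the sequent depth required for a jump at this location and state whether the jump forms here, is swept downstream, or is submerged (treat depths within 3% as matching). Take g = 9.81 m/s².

Fr₁ = V₁/√(g·y₁) = 2.53/√(9.81×0.0827) = 2.81.
Sequent-depth ratio: y₂/y₁ = ½[√(1 + 8Fr₁²) − 1] = ½[√64.12 − 1] = 3.50.
y₂ = 3.50 × 0.0827 = 0.290 m.
Tailwater y_tw = 0.371 m: y_tw > y₂, so the jump is submerged.

y₂ = 0.290 m; the jump is submerged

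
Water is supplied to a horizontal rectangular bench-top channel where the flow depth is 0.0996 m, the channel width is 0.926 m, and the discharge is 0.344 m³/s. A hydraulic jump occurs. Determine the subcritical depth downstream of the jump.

y₂ = 0.484 m

q = Q/b = 0.344/0.926 = 0.371 m²/s; V₁ = q/y₁ = 3.73 m/s. Fr₁ = V₁/√(g·y₁) = 3.77.
Bélanger equation: y₂/y₁ = ½[√(1 + 8Fr₁²) − 1] = ½[√114.9 − 1] = 4.86.
y₂ = 4.86 × 0.0996 = 0.484 m.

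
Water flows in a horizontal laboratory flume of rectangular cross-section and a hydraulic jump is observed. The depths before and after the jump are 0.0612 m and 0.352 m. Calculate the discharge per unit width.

For a rectangular channel the momentum equation gives q² = ½·g·y₁·y₂·(y₁ + y₂) = ½×9.81×0.0612×0.352×0.413 = 0.0437.
q = √0.0437 = 0.209 m²/s.

q = 0.209 m²/s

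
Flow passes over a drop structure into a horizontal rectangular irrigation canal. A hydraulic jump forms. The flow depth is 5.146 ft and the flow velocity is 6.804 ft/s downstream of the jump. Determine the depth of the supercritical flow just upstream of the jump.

Fr₂ = V₂/√(g·y₂) = 6.804/√(32.2×5.146) = 0.5286.
Applying the sequent-depth relation in reverse, y₁/y₂ = ½[√(1 + 8Fr₂²) − 1] = ½[√3.2351 − 1] = 0.3993.
y₁ = 0.3993 × 5.146 = 2.055 ft.

y₁ = 2.055 ft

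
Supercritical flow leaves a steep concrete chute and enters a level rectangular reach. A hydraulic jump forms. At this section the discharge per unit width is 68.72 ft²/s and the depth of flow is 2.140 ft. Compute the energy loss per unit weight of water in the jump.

V₁ = q/y₁ = 68.72/2.140 = 32.11 ft/s. Fr₁ = V₁/√(g·y₁) = 32.11/√(32.2×2.140) = 3.868.
Sequent-depth ratio: y₂/y₁ = ½[√(1 + 8Fr₁²) − 1] = ½[√120.72 − 1] = 4.994.
y₂ = 4.994 × 2.140 = 10.69 ft.
V₂ = q/y₂ = 68.72/10.69 = 6.431 ft/s. E₁ = y₁ + V₁²/2g = 18.15 ft; E₂ = y₂ + V₂²/2g = 11.33 ft. ΔE = E₁ − E₂ = 6.824 ft.

ΔE = 6.824 ft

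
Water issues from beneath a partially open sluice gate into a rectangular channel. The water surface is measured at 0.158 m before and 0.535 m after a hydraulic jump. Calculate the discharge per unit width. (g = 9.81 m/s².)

For a rectangular channel the momentum equation gives q² = ½·g·y₁·y₂·(y₁ + y₂) = ½×9.81×0.158×0.535×0.693 = 0.287.
q = √0.287 = 0.536 m²/s.

q = 0.536 m²/s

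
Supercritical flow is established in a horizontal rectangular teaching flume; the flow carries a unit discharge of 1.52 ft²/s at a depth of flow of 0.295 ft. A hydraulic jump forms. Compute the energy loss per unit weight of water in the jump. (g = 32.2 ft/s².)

V₁ = q/y₁ = 1.52/0.295 = 5.15 ft/s. Fr₁ = V₁/√(g·y₁) = 5.15/√(32.2×0.295) = 1.67.
By Bélanger, y₂/y₁ = ½[√(1 + 8Fr₁²) − 1] = ½[√23.36 − 1] = 1.92.
y₂ = 1.92 × 0.295 = 0.565 ft.
Head loss: ΔE = (y₂ − y₁)³/(4y₁y₂) = (0.565 − 0.295)³/(4×0.295×0.565) = 0.0198/0.667 = 0.0296 ft.

ΔE = 0.0296 ft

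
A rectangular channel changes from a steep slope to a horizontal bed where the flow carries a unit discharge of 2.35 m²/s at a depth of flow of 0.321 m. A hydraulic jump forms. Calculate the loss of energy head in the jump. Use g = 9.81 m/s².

ΔE = 1.24 m

V₁ = q/y₁ = 2.35/0.321 = 7.32 m/s. Fr₁ = V₁/√(g·y₁) = 7.32/√(9.81×0.321) = 4.13.
Conjugate-depth relation: y₂/y₁ = ½[√(1 + 8Fr₁²) − 1] = ½[√137.2 − 1] = 5.36.
y₂ = 5.36 × 0.321 = 1.72 m.
Head loss: ΔE = (y₂ − y₁)³/(4y₁y₂) = (1.72 − 0.321)³/(4×0.321×1.72) = 2.73/2.21 = 1.24 m.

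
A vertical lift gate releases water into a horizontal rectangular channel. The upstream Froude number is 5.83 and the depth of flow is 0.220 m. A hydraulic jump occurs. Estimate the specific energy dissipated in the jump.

ΔE = 2.19 m

Fr₁ = 5.83 (given).
From the momentum equation for a rectangular channel, y₂/y₁ = ½[√(1 + 8Fr₁²) − 1] = ½[√272.9 − 1] = 7.76.
y₂ = 7.76 × 0.220 = 1.71 m.
Head loss: ΔE = (y₂ − y₁)³/(4y₁y₂) = (1.71 − 0.220)³/(4×0.220×1.71) = 3.29/1.50 = 2.19 m.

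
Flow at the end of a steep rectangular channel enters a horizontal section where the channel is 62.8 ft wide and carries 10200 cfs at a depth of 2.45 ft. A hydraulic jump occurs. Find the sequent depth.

q = Q/b = 10200/62.8 = 162 ft²/s; V₁ = q/y₁ = 66.3 ft/s. Fr₁ = V₁/√(g·y₁) = 7.46.
Conjugate-depth relation: y₂/y₁ = ½[√(1 + 8Fr₁²) − 1] = ½[√446.7 − 1] = 10.1.
y₂ = 10.1 × 2.45 = 24.7 ft.

y₂ = 24.7 ft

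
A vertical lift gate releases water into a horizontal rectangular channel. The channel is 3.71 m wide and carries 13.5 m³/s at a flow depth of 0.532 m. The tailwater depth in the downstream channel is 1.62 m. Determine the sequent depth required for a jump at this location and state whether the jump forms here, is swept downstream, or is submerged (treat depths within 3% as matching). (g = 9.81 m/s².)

q = Q/b = 13.5/3.71 = 3.64 m²/s; V₁ = q/y₁ = 6.84 m/s. Fr₁ = V₁/√(g·y₁) = 2.99.
Conjugate-depth relation: y₂/y₁ = ½[√(1 + 8Fr₁²) − 1] = ½[√72.71 − 1] = 3.76.
y₂ = 3.76 × 0.532 = 2.00 m.
Tailwater y_tw = 1.62 m: y_tw < y₂, so the jump is swept downstream.

y₂ = 2.00 m; the jump is swept downstream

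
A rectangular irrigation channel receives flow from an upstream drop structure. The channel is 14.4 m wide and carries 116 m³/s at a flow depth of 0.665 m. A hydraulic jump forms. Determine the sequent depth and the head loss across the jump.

y₂ = 4.14 m; ΔE = 3.81 m

q = Q/b = 116/14.4 = 8.06 m²/s; V₁ = q/y₁ = 12.1 m/s. Fr₁ = V₁/√(g·y₁) = 4.74.
Conjugate-depth relation: y₂/y₁ = ½[√(1 + 8Fr₁²) − 1] = ½[√180.9 − 1] = 6.23.
y₂ = 6.23 × 0.665 = 4.14 m.
V₂ = q/y₂ = 8.06/4.14 = 1.95 m/s. E₁ = y₁ + V₁²/2g = 8.14 m; E₂ = y₂ + V₂²/2g = 4.33 m. ΔE = E₁ − E₂ = 3.81 m.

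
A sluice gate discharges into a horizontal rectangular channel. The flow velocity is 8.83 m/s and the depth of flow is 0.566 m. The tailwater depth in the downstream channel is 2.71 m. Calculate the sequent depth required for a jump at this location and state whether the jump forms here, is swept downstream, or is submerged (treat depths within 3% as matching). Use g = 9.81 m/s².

Fr₁ = V₁/√(g·y₁) = 8.83/√(9.81×0.566) = 3.75.
From the momentum equation for a rectangular channel, y₂/y₁ = ½[√(1 + 8Fr₁²) − 1] = ½[√113.3 − 1] = 4.82.
y₂ = 4.82 × 0.566 = 2.73 m.
Tailwater y_tw = 2.71 m: y_tw ≈ y₂, so the jump forms here.

y₂ = 2.73 m; the jump forms here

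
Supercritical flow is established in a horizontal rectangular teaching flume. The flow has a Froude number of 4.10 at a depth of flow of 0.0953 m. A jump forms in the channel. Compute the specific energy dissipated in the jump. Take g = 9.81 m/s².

ΔE = 0.361 m

Fr₁ = 4.10 (given).
Conjugate-depth relation: y₂/y₁ = ½[√(1 + 8Fr₁²) − 1] = ½[√135.5 − 1] = 5.32.
y₂ = 5.32 × 0.0953 = 0.507 m.
V₁ = Fr₁·√(g·y₁) = 4.10×√(9.81×0.0953) = 3.96 m/s; q = V₁·y₁ = 0.378 m²/s. V₂ = q/y₂ = 0.378/0.507 = 0.745 m/s. E₁ = y₁ + V₁²/2g = 0.896 m; E₂ = y₂ + V₂²/2g = 0.535 m. ΔE = E₁ − E₂ = 0.361 m.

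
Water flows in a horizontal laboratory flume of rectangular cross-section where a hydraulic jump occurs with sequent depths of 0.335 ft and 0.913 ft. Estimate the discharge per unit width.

q = 2.48 ft²/s

For a rectangular channel the momentum equation gives q² = ½·g·y₁·y₂·(y₁ + y₂) = ½×32.2×0.335×0.913×1.25 = 6.15.
q = √6.15 = 2.48 ft²/s.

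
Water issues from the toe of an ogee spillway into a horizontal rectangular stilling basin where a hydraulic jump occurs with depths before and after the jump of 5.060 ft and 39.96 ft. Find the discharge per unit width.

For a rectangular channel the momentum equation gives q² = ½·g·y₁·y₂·(y₁ + y₂) = ½×32.2×5.060×39.96×45.02 = 146557.
q = √146557 = 382.8 ft²/s.

q = 382.8 ft²/s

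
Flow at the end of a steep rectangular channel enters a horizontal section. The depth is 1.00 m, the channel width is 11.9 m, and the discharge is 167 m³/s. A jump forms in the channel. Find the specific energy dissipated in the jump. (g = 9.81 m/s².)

ΔE = 4.89 m

q = Q/b = 167/11.9 = 14.0 m²/s; V₁ = q/y₁ = 14.0 m/s. Fr₁ = V₁/√(g·y₁) = 4.48.
Bélanger equation: y₂/y₁ = ½[√(1 + 8Fr₁²) − 1] = ½[√161.6 − 1] = 5.86.
y₂ = 5.86 × 1.00 = 5.86 m.
V₂ = q/y₂ = 14.0/5.86 = 2.40 m/s. E₁ = y₁ + V₁²/2g = 11.0 m; E₂ = y₂ + V₂²/2g = 6.15 m. ΔE = E₁ − E₂ = 4.89 m.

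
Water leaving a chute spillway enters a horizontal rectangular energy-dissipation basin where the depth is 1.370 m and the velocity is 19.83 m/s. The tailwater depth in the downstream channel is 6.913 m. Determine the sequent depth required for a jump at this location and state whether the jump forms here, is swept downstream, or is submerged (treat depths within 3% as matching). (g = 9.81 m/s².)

y₂ = 9.817 m; the jump is swept downstream

Fr₁ = V₁/√(g·y₁) = 19.83/√(9.81×1.370) = 5.409.
Sequent-depth ratio: y₂/y₁ = ½[√(1 + 8Fr₁²) − 1] = ½[√235.07 − 1] = 7.166.
y₂ = 7.166 × 1.370 = 9.817 m.
Tailwater y_tw = 6.913 m: y_tw < y₂, so the jump is swept downstream.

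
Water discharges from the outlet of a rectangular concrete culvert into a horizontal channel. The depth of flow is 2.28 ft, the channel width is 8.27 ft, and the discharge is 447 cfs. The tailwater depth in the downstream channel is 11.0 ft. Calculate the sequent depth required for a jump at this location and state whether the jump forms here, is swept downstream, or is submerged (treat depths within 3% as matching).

q = Q/b = 447/8.27 = 54.1 ft²/s; V₁ = q/y₁ = 23.7 ft/s. Fr₁ = V₁/√(g·y₁) = 2.77.
Conjugate-depth relation: y₂/y₁ = ½[√(1 + 8Fr₁²) − 1] = ½[√62.24 − 1] = 3.44.
y₂ = 3.44 × 2.28 = 7.85 ft.
Tailwater y_tw = 11.0 ft: y_tw > y₂, so the jump is submerged.

y₂ = 7.85 ft; the jump is submerged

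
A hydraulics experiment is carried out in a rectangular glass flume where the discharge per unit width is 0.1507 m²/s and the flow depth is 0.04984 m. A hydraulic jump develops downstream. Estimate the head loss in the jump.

ΔE = 0.2203 m

V₁ = q/y₁ = 0.1507/0.04984 = 3.024 m/s. Fr₁ = V₁/√(g·y₁) = 3.024/√(9.81×0.04984) = 4.324.
By Bélanger, y₂/y₁ = ½[√(1 + 8Fr₁²) − 1] = ½[√150.59 − 1] = 5.636.
y₂ = 5.636 × 0.04984 = 0.2809 m.
Head loss: ΔE = (y₂ − y₁)³/(4y₁y₂) = (0.2809 − 0.04984)³/(4×0.04984×0.2809) = 0.01233/0.05600 = 0.2203 m.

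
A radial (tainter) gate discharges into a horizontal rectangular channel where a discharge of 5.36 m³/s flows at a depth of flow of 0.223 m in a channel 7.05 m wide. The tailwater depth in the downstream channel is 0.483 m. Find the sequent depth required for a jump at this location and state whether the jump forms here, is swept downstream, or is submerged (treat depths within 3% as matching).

q = Q/b = 5.36/7.05 = 0.760 m²/s; V₁ = q/y₁ = 3.41 m/s. Fr₁ = V₁/√(g·y₁) = 2.31.
From the momentum equation for a rectangular channel, y₂/y₁ = ½[√(1 + 8Fr₁²) − 1] = ½[√43.51 − 1] = 2.80.
y₂ = 2.80 × 0.223 = 0.624 m.
Tailwater y_tw = 0.483 m: y_tw < y₂, so the jump is swept downstream.

y₂ = 0.624 m; the jump is swept downstream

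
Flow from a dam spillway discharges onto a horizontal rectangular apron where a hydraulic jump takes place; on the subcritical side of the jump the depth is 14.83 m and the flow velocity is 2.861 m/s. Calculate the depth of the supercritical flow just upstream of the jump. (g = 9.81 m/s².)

y₁ = 1.514 m

Fr₂ = V₂/√(g·y₂) = 2.861/√(9.81×14.83) = 0.2372.
From the momentum equation (using Fr₂), y₁/y₂ = ½[√(1 + 8Fr₂²) − 1] = ½[√1.4501 − 1] = 0.1021.
y₁ = 0.1021 × 14.83 = 1.514 m.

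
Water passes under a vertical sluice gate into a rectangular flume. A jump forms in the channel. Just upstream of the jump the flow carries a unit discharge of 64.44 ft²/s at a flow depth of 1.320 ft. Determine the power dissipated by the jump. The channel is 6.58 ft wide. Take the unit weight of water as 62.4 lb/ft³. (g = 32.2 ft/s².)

V₁ = q/y₁ = 64.44/1.320 = 48.82 ft/s. Fr₁ = V₁/√(g·y₁) = 48.82/√(32.2×1.320) = 7.488.
From the momentum equation for a rectangular channel, y₂/y₁ = ½[√(1 + 8Fr₁²) − 1] = ½[√449.56 − 1] = 10.10.
y₂ = 10.10 × 1.320 = 13.33 ft.
V₂ = q/y₂ = 64.44/13.33 = 4.833 ft/s. E₁ = y₁ + V₁²/2g = 38.33 ft; E₂ = y₂ + V₂²/2g = 13.70 ft. ΔE = E₁ − E₂ = 24.63 ft.
Q = q·b = 64.44 × 6.58 = 424.0 cfs. P = γ·Q·ΔE/550 = 62.4 × 424.0 × 24.63 / 550 = 1185 hp.

P = 1185 hp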